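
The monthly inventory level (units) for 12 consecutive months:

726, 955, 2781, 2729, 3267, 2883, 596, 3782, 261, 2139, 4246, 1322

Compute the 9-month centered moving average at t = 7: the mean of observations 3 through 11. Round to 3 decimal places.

2520.444

Sum of periods 3–11: 2781 + 2729 + 3267 + 2883 + 596 + 3782 + 261 + 2139 + 4246 = 22684
Divide by 9: 22684 / 9 = 2520.444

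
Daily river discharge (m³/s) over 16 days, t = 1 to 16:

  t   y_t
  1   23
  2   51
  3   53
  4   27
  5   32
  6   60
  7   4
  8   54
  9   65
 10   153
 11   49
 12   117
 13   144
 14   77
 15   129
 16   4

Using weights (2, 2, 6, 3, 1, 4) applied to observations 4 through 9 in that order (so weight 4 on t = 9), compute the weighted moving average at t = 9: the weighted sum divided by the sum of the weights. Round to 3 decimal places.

Weighted sum: 2·27 + 2·32 + 6·60 + 3·4 + 1·54 + 4·65 = 54 + 64 + 360 + 12 + 54 + 260 = 804
Weight total: 2 + 2 + 6 + 3 + 1 + 4 = 18
WMA = 804 / 18 = 44.667

44.667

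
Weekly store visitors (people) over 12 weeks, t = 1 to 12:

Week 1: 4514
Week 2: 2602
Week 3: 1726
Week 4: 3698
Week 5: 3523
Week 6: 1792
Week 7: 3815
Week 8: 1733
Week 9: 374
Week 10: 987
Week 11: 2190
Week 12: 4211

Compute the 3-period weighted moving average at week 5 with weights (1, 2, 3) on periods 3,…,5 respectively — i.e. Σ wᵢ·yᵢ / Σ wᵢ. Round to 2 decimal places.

3281.83

Weighted sum: 1·1726 + 2·3698 + 3·3523 = 1726 + 7396 + 10569 = 19691
Weight total: 1 + 2 + 3 = 6
WMA = 19691 / 6 = 3281.83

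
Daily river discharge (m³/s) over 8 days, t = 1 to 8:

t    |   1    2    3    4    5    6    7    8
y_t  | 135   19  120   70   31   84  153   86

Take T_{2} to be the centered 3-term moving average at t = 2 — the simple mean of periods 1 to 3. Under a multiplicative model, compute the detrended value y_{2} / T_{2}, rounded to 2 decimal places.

0.21

Trend T_2 = (135 + 19 + 120) / 3 = 274/3 = 91.3333
Ratio to trend: 19 / 91.3333 = 0.21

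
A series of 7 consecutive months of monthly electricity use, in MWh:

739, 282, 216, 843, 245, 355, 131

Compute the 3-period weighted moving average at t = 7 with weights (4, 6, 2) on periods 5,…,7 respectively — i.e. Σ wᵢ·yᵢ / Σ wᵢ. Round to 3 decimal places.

Weighted sum: 4·245 + 6·355 + 2·131 = 980 + 2130 + 262 = 3372
Weight total: 4 + 6 + 2 = 12
WMA = 3372 / 12 = 281.000

281.000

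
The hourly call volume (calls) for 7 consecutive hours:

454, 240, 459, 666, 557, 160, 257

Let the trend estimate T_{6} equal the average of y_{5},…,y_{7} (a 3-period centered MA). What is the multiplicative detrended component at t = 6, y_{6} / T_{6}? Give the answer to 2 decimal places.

0.49

Trend T_6 = (557 + 160 + 257) / 3 = 974/3 = 324.6667
Ratio to trend: 160 / 324.6667 = 0.49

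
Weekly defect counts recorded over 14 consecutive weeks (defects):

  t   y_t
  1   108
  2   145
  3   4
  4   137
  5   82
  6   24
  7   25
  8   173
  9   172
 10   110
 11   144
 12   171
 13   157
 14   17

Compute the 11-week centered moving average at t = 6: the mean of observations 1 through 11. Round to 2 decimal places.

Sum of periods 1–11: 108 + 145 + 4 + 137 + 82 + 24 + 25 + 173 + 172 + 110 + 144 = 1124
Divide by 11: 1124 / 11 = 102.18

102.18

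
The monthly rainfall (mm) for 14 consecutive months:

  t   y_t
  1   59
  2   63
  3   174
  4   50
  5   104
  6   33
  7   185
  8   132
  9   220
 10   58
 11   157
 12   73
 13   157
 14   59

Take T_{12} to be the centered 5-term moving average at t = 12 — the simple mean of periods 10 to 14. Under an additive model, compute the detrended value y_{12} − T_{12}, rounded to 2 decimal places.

Trend T_12 = (58 + 157 + 73 + 157 + 59) / 5 = 504/5 = 100.8000
Detrended value: 73 − 100.8000 = -27.80

-27.80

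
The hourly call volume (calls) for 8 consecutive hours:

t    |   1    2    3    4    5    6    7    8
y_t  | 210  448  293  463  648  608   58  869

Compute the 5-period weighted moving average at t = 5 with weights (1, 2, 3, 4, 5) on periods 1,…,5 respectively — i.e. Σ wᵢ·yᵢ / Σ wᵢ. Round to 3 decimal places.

Weighted sum: 1·210 + 2·448 + 3·293 + 4·463 + 5·648 = 210 + 896 + 879 + 1852 + 3240 = 7077
Weight total: 1 + 2 + 3 + 4 + 5 = 15
WMA = 7077 / 15 = 471.800

471.800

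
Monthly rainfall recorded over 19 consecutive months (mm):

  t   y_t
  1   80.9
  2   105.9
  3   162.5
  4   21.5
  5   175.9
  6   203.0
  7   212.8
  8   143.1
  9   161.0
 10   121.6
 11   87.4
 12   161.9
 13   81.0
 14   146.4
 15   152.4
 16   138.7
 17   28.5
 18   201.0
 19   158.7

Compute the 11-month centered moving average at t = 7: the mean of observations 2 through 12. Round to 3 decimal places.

141.509

Sum of periods 2–12: 105.9 + 162.5 + 21.5 + 175.9 + 203.0 + 212.8 + 143.1 + 161.0 + 121.6 + 87.4 + 161.9 = 1556.6
Divide by 11: 1556.6 / 11 = 141.509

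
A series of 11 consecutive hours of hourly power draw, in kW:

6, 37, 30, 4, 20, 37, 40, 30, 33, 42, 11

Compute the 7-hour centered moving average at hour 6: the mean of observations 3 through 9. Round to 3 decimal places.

27.714

Sum of periods 3–9: 30 + 4 + 20 + 37 + 40 + 30 + 33 = 194
Divide by 7: 194 / 7 = 27.714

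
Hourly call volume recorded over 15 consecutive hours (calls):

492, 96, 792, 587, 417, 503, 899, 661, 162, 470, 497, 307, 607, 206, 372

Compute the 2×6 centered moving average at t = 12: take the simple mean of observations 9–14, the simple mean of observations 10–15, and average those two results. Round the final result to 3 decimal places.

392.333

Sum over 9–14: 162 + 470 + 497 + 307 + 607 + 206 = 2249
Sum over 10–15: 470 + 497 + 307 + 607 + 206 + 372 = 2459
CMA at t=12 = (2249 + 2459) / (2·6) = 4708 / 12 = 392.333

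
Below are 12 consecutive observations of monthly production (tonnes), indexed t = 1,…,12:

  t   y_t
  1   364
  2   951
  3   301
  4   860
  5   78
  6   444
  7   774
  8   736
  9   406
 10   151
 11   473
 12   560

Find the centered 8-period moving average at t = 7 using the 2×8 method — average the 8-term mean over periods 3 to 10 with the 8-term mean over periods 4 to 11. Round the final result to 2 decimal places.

479.50

Sum over 3–10: 301 + 860 + 78 + 444 + 774 + 736 + 406 + 151 = 3750
Sum over 4–11: 860 + 78 + 444 + 774 + 736 + 406 + 151 + 473 = 3922
CMA at t=7 = (3750 + 3922) / (2·8) = 7672 / 16 = 479.50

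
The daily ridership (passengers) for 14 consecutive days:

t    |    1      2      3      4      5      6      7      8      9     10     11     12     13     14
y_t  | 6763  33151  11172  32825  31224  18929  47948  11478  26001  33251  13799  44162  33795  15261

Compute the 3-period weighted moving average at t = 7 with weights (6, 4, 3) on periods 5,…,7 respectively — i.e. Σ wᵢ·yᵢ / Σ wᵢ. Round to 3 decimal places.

31300.308

Weighted sum: 6·31224 + 4·18929 + 3·47948 = 187344 + 75716 + 143844 = 406904
Weight total: 6 + 4 + 3 = 13
WMA = 406904 / 13 = 31300.308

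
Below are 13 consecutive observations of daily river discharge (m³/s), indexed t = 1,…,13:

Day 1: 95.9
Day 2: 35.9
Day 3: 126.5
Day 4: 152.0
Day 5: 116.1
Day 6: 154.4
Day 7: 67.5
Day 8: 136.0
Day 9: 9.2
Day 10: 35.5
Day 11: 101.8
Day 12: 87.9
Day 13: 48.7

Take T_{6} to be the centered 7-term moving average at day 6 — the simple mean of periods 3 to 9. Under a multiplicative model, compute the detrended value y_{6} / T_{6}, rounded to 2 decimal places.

1.42

Trend T_6 = (126.5 + 152.0 + 116.1 + 154.4 + 67.5 + 136.0 + 9.2) / 7 = 761.7/7 = 108.8143
Ratio to trend: 154.4 / 108.8143 = 1.42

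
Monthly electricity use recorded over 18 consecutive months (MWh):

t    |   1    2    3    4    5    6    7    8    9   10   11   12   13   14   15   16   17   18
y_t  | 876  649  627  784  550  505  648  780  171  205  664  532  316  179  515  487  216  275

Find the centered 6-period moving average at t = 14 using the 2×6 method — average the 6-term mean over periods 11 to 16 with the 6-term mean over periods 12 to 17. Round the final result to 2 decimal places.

411.50

Sum over 11–16: 664 + 532 + 316 + 179 + 515 + 487 = 2693
Sum over 12–17: 532 + 316 + 179 + 515 + 487 + 216 = 2245
CMA at t=14 = (2693 + 2245) / (2·6) = 4938 / 12 = 411.50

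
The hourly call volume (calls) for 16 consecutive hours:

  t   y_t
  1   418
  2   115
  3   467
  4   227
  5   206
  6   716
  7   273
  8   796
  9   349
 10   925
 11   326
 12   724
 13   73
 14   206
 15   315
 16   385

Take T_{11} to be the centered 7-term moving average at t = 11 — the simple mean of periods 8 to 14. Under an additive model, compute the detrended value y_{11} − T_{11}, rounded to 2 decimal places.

Trend T_11 = (796 + 349 + 925 + 326 + 724 + 73 + 206) / 7 = 3399/7 = 485.5714
Detrended value: 326 − 485.5714 = -159.57

-159.57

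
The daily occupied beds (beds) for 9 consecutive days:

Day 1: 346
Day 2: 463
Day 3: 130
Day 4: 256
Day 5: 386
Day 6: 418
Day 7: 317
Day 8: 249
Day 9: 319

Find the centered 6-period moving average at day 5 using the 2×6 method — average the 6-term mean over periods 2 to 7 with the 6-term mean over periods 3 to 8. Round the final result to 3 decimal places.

310.500

Sum over 2–7: 463 + 130 + 256 + 386 + 418 + 317 = 1970
Sum over 3–8: 130 + 256 + 386 + 418 + 317 + 249 = 1756
CMA at t=5 = (1970 + 1756) / (2·6) = 3726 / 12 = 310.500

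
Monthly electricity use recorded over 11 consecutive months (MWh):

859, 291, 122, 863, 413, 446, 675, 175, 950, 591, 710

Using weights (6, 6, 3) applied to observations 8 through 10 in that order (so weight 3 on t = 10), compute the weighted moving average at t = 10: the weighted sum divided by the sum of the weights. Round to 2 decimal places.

Weighted sum: 6·175 + 6·950 + 3·591 = 1050 + 5700 + 1773 = 8523
Weight total: 6 + 6 + 3 = 15
WMA = 8523 / 15 = 568.20

568.20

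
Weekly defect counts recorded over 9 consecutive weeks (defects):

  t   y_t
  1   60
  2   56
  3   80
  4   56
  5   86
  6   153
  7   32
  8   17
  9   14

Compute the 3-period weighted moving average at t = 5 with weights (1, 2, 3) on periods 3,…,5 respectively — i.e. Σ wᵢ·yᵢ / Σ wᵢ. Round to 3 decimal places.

Weighted sum: 1·80 + 2·56 + 3·86 = 80 + 112 + 258 = 450
Weight total: 1 + 2 + 3 = 6
WMA = 450 / 6 = 75.000

75.000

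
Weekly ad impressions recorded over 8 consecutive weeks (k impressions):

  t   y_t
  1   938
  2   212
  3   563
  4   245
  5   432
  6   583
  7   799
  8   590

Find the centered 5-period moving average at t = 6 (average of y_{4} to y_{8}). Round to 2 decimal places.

529.80

Sum of periods 4–8: 245 + 432 + 583 + 799 + 590 = 2649
Divide by 5: 2649 / 5 = 529.80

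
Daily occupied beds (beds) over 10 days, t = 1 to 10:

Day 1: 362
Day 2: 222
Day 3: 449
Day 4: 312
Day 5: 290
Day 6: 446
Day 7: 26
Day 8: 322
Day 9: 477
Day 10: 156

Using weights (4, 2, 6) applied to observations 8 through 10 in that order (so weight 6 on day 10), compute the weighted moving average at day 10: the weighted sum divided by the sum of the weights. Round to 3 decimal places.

Weighted sum: 4·322 + 2·477 + 6·156 = 1288 + 954 + 936 = 3178
Weight total: 4 + 2 + 6 = 12
WMA = 3178 / 12 = 264.833

264.833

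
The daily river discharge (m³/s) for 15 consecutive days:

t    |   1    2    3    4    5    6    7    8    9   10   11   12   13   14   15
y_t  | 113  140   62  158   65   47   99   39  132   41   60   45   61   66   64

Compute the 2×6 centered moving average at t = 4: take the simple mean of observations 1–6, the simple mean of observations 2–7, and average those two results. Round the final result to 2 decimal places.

96.33

Sum over 1–6: 113 + 140 + 62 + 158 + 65 + 47 = 585
Sum over 2–7: 140 + 62 + 158 + 65 + 47 + 99 = 571
CMA at t=4 = (585 + 571) / (2·6) = 1156 / 12 = 96.33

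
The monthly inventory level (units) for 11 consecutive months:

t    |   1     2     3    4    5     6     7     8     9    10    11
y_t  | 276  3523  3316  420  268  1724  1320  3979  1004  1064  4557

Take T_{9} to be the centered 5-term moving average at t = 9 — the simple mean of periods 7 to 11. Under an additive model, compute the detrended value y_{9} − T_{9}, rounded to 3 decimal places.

Trend T_9 = (1320 + 3979 + 1004 + 1064 + 4557) / 5 = 11924/5 = 2384.80000
Detrended value: 1004 − 2384.80000 = -1380.800

-1380.800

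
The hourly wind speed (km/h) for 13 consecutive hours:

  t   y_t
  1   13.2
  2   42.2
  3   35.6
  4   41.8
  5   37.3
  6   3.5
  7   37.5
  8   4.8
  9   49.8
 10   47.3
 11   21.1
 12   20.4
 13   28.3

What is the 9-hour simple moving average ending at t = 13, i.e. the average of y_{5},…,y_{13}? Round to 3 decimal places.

Sum of periods 5–13: 37.3 + 3.5 + 37.5 + 4.8 + 49.8 + 47.3 + 21.1 + 20.4 + 28.3 = 250.0
Divide by 9: 250.0 / 9 = 27.778

27.778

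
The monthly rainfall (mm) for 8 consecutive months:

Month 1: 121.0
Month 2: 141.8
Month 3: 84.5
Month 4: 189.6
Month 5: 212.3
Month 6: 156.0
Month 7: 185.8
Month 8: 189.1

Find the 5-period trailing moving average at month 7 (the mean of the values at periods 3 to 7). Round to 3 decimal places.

Sum of periods 3–7: 84.5 + 189.6 + 212.3 + 156.0 + 185.8 = 828.2
Divide by 5: 828.2 / 5 = 165.640

165.640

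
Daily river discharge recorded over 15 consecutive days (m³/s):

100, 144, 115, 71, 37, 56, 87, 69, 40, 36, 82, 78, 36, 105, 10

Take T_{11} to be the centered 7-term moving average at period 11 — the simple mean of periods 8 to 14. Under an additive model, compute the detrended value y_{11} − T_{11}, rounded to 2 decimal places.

Trend T_11 = (69 + 40 + 36 + 82 + 78 + 36 + 105) / 7 = 446/7 = 63.7143
Detrended value: 82 − 63.7143 = 18.29

18.29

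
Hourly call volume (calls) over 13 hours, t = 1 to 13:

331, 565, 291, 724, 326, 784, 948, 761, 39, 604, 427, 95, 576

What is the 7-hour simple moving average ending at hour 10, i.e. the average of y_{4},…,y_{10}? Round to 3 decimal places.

Sum of periods 4–10: 724 + 326 + 784 + 948 + 761 + 39 + 604 = 4186
Divide by 7: 4186 / 7 = 598.000

598.000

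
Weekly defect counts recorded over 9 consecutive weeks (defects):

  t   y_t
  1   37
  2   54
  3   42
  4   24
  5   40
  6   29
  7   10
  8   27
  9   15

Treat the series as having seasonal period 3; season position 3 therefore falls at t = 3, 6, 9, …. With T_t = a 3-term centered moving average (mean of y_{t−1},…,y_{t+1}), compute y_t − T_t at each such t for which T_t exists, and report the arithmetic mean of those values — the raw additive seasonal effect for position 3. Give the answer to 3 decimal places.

Season position 3 occurs at t = 3, 6 (where T_t is defined).
t=3: T_3 = 40.00000; y_3 − T_3 = 42 − 40.00000 = 2.00000
t=6: T_6 = 26.33333; y_6 − T_6 = 29 − 26.33333 = 2.66667
Mean deviation: (2.00000 + 2.66667) / 2 = 2.333

2.333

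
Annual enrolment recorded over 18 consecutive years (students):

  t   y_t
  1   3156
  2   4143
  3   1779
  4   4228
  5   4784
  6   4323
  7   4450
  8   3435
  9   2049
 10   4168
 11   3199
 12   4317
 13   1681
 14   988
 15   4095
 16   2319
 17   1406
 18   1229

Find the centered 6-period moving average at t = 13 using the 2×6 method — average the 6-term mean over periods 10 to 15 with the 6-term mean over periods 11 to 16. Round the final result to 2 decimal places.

2920.58

Sum over 10–15: 4168 + 3199 + 4317 + 1681 + 988 + 4095 = 18448
Sum over 11–16: 3199 + 4317 + 1681 + 988 + 4095 + 2319 = 16599
CMA at t=13 = (18448 + 16599) / (2·6) = 35047 / 12 = 2920.58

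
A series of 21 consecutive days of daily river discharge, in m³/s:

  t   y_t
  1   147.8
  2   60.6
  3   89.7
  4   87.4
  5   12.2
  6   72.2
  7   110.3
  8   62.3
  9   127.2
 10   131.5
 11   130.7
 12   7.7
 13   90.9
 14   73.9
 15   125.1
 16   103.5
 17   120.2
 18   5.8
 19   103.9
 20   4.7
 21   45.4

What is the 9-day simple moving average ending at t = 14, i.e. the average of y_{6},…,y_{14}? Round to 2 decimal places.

89.63

Sum of periods 6–14: 72.2 + 110.3 + 62.3 + 127.2 + 131.5 + 130.7 + 7.7 + 90.9 + 73.9 = 806.7
Divide by 9: 806.7 / 9 = 89.63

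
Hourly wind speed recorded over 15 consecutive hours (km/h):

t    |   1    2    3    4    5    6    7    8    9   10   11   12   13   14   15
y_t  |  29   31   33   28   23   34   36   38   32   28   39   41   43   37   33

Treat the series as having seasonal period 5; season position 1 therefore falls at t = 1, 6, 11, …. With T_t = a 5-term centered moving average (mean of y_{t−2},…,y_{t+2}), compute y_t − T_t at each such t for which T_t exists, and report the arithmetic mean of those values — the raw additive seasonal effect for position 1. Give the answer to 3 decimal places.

Season position 1 occurs at t = 6, 11 (where T_t is defined).
t=6: T_6 = 31.80000; y_6 − T_6 = 34 − 31.80000 = 2.20000
t=11: T_11 = 36.60000; y_11 − T_11 = 39 − 36.60000 = 2.40000
Mean deviation: (2.20000 + 2.40000) / 2 = 2.300

2.300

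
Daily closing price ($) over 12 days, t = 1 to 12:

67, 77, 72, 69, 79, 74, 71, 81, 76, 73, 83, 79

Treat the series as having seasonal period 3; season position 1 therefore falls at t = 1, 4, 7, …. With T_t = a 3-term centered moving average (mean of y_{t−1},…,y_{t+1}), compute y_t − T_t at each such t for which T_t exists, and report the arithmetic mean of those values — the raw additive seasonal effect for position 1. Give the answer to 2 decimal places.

-4.33

Season position 1 occurs at t = 4, 7, 10 (where T_t is defined).
t=4: T_4 = 73.3333; y_4 − T_4 = 69 − 73.3333 = -4.3333
t=7: T_7 = 75.3333; y_7 − T_7 = 71 − 75.3333 = -4.3333
t=10: T_10 = 77.3333; y_10 − T_10 = 73 − 77.3333 = -4.3333
Mean deviation: (-4.3333 + -4.3333 + -4.3333) / 3 = -4.33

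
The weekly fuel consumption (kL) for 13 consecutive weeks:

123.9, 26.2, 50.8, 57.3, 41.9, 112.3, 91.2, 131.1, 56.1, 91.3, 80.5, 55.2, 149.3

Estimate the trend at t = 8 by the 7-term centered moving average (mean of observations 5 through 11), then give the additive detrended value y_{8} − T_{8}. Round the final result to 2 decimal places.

44.76

Trend T_8 = (41.9 + 112.3 + 91.2 + 131.1 + 56.1 + 91.3 + 80.5) / 7 = 604.4/7 = 86.3429
Detrended value: 131.1 − 86.3429 = 44.76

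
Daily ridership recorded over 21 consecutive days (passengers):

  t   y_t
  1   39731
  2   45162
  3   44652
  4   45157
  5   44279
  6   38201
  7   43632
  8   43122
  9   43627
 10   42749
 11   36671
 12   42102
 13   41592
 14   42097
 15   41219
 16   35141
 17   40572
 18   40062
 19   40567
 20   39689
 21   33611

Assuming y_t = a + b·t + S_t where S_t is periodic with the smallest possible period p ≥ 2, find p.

First differences y_{t+1} − y_t: 5431, -510, 505, -878, -6078, 5431, -510, 505, -878, -6078, 5431, -510, …
The difference pattern repeats every 5 terms and not for any smaller step, so p = 5.

5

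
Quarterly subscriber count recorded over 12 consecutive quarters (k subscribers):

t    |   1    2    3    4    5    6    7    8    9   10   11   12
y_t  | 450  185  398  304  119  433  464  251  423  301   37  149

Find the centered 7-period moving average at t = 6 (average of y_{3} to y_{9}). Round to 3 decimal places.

Sum of periods 3–9: 398 + 304 + 119 + 433 + 464 + 251 + 423 = 2392
Divide by 7: 2392 / 7 = 341.714

341.714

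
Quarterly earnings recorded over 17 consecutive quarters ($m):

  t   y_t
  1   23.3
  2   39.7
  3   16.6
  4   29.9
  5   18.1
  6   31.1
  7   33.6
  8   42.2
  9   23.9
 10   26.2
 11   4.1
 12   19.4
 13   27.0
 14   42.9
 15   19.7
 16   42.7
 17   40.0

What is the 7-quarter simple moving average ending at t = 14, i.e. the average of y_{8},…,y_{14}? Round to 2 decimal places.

Sum of periods 8–14: 42.2 + 23.9 + 26.2 + 4.1 + 19.4 + 27.0 + 42.9 = 185.7
Divide by 7: 185.7 / 7 = 26.53

26.53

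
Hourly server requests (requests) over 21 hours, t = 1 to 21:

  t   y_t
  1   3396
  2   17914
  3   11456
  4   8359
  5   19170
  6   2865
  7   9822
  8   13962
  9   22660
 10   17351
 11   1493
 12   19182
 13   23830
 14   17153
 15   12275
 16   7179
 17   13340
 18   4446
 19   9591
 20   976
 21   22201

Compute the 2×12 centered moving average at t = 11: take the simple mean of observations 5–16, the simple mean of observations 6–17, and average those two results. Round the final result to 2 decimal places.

13668.92

Sum over 5–16: 19170 + 2865 + 9822 + 13962 + 22660 + 17351 + 1493 + 19182 + 23830 + 17153 + 12275 + 7179 = 166942
Sum over 6–17: 2865 + 9822 + 13962 + 22660 + 17351 + 1493 + 19182 + 23830 + 17153 + 12275 + 7179 + 13340 = 161112
CMA at t=11 = (166942 + 161112) / (2·12) = 328054 / 24 = 13668.92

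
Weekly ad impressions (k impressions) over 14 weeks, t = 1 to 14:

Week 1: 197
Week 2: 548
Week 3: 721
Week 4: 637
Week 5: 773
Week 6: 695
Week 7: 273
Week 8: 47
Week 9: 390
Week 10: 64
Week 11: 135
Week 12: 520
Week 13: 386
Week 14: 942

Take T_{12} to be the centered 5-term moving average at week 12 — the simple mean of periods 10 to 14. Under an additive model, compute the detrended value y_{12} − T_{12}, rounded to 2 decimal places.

Trend T_12 = (64 + 135 + 520 + 386 + 942) / 5 = 2047/5 = 409.4000
Detrended value: 520 − 409.4000 = 110.60

110.60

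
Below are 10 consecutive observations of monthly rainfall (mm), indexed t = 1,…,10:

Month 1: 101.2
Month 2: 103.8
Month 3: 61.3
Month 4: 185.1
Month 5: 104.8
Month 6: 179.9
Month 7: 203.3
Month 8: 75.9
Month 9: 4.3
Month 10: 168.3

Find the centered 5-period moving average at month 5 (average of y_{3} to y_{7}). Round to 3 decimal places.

146.880

Sum of periods 3–7: 61.3 + 185.1 + 104.8 + 179.9 + 203.3 = 734.4
Divide by 5: 734.4 / 5 = 146.880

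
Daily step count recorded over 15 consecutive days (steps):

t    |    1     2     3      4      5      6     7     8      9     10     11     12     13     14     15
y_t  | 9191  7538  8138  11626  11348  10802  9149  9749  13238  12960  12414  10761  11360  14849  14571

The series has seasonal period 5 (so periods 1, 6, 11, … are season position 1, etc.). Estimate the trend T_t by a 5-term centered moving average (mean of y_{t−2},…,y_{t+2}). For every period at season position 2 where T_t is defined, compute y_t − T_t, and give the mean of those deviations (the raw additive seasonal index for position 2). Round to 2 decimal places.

-1708.00

Season position 2 occurs at t = 7, 12 (where T_t is defined).
t=7: T_7 = 10857.2000; y_7 − T_7 = 9149 − 10857.2000 = -1708.2000
t=12: T_12 = 12468.8000; y_12 − T_12 = 10761 − 12468.8000 = -1707.8000
Mean deviation: (-1708.2000 + -1707.8000) / 2 = -1708.00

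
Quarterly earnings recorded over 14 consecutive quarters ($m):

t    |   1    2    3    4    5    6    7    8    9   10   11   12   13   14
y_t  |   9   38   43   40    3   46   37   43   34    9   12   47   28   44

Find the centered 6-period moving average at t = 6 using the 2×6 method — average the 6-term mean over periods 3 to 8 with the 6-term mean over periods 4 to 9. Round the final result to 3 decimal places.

Sum over 3–8: 43 + 40 + 3 + 46 + 37 + 43 = 212
Sum over 4–9: 40 + 3 + 46 + 37 + 43 + 34 = 203
CMA at t=6 = (212 + 203) / (2·6) = 415 / 12 = 34.583

34.583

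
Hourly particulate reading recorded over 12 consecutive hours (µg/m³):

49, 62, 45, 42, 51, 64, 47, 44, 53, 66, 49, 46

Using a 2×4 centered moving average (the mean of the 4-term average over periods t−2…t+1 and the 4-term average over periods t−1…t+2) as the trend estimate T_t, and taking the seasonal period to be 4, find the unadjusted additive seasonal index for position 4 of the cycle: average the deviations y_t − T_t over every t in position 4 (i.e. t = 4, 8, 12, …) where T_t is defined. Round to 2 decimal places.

Season position 4 occurs at t = 4, 8 (where T_t is defined).
t=4: T_4 = 50.2500; y_4 − T_4 = 42 − 50.2500 = -8.2500
t=8: T_8 = 52.2500; y_8 − T_8 = 44 − 52.2500 = -8.2500
Mean deviation: (-8.2500 + -8.2500) / 2 = -8.25

-8.25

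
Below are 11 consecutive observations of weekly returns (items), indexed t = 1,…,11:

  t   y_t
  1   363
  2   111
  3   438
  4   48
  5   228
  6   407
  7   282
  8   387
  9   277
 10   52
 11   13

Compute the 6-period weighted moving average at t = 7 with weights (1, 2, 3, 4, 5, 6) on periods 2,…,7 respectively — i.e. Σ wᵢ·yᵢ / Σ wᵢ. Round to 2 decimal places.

Weighted sum: 1·111 + 2·438 + 3·48 + 4·228 + 5·407 + 6·282 = 111 + 876 + 144 + 912 + 2035 + 1692 = 5770
Weight total: 1 + 2 + 3 + 4 + 5 + 6 = 21
WMA = 5770 / 21 = 274.76

274.76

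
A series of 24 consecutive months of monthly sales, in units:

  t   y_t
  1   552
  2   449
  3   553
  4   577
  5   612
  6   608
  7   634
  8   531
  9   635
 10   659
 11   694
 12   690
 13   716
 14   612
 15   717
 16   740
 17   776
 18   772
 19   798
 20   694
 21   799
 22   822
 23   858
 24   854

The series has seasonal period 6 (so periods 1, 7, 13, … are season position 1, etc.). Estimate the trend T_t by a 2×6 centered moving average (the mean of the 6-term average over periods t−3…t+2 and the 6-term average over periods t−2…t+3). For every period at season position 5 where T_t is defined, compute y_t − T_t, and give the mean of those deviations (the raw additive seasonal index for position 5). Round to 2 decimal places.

Season position 5 occurs at t = 5, 11, 17 (where T_t is defined).
t=5: T_5 = 579.0000; y_5 − T_5 = 612 − 579.0000 = 33.0000
t=11: T_11 = 660.9167; y_11 − T_11 = 694 − 660.9167 = 33.0833
t=17: T_17 = 742.6667; y_17 − T_17 = 776 − 742.6667 = 33.3333
Mean deviation: (33.0000 + 33.0833 + 33.3333) / 3 = 33.14

33.14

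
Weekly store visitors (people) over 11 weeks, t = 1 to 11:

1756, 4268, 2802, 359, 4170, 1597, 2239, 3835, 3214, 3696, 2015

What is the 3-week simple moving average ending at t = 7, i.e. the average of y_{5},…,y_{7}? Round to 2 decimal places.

2668.67

Sum of periods 5–7: 4170 + 1597 + 2239 = 8006
Divide by 3: 8006 / 3 = 2668.67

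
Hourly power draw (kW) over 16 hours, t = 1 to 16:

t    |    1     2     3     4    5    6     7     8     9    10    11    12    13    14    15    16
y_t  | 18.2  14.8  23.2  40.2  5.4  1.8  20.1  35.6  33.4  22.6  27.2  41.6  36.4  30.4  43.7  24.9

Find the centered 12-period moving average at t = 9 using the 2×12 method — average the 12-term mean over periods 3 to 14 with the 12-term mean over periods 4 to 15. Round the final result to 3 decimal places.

27.346

Sum over 3–14: 23.2 + 40.2 + 5.4 + 1.8 + 20.1 + 35.6 + 33.4 + 22.6 + 27.2 + 41.6 + 36.4 + 30.4 = 317.9
Sum over 4–15: 40.2 + 5.4 + 1.8 + 20.1 + 35.6 + 33.4 + 22.6 + 27.2 + 41.6 + 36.4 + 30.4 + 43.7 = 338.4
CMA at t=9 = (317.9 + 338.4) / (2·12) = 656.3 / 24 = 27.346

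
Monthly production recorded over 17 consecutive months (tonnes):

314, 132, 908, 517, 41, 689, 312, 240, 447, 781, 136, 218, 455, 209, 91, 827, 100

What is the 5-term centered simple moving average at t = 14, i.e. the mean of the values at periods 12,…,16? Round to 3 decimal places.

360.000

Sum of periods 12–16: 218 + 455 + 209 + 91 + 827 = 1800
Divide by 5: 1800 / 5 = 360.000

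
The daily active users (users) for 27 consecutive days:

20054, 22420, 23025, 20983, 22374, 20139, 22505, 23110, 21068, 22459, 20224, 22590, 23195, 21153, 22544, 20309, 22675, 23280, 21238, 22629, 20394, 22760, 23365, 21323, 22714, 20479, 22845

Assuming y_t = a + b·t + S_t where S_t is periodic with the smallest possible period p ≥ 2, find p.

5

First differences y_{t+1} − y_t: 2366, 605, -2042, 1391, -2235, 2366, 605, -2042, 1391, -2235, 2366, 605, …
The difference pattern repeats every 5 terms and not for any smaller step, so p = 5.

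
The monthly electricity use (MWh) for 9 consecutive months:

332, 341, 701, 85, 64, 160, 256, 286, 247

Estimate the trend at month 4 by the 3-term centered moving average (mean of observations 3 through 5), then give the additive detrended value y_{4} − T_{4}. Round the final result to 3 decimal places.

Trend T_4 = (701 + 85 + 64) / 3 = 850/3 = 283.33333
Detrended value: 85 − 283.33333 = -198.333

-198.333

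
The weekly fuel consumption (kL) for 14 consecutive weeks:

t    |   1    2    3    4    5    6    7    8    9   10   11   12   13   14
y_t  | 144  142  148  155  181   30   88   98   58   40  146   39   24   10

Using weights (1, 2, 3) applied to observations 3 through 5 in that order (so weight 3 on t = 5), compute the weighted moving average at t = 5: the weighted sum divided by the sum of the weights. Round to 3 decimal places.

166.833

Weighted sum: 1·148 + 2·155 + 3·181 = 148 + 310 + 543 = 1001
Weight total: 1 + 2 + 3 = 6
WMA = 1001 / 6 = 166.833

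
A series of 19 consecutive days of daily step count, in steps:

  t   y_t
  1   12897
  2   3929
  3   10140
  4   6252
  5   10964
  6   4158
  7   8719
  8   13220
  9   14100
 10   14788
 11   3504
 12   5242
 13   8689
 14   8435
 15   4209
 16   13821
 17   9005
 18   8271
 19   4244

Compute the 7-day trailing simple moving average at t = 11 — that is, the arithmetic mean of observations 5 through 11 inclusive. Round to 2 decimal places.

Sum of periods 5–11: 10964 + 4158 + 8719 + 13220 + 14100 + 14788 + 3504 = 69453
Divide by 7: 69453 / 7 = 9921.86

9921.86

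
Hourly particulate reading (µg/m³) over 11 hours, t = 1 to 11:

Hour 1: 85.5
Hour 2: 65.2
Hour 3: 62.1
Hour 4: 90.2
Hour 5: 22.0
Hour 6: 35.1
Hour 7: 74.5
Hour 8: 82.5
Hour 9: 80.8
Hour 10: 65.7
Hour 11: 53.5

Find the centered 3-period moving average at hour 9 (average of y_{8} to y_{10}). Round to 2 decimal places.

76.33

Sum of periods 8–10: 82.5 + 80.8 + 65.7 = 229.0
Divide by 3: 229.0 / 3 = 76.33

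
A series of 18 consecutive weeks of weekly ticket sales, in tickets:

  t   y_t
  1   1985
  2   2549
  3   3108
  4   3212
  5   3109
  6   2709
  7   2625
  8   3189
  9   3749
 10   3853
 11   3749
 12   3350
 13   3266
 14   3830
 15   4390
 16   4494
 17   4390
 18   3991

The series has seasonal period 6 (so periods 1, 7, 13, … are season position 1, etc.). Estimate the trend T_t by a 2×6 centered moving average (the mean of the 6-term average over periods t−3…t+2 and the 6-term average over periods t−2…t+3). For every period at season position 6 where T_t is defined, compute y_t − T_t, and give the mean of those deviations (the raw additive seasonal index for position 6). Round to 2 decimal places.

-336.33

Season position 6 occurs at t = 6, 12 (where T_t is defined).
t=6: T_6 = 3045.4167; y_6 − T_6 = 2709 − 3045.4167 = -336.4167
t=12: T_12 = 3686.2500; y_12 − T_12 = 3350 − 3686.2500 = -336.2500
Mean deviation: (-336.4167 + -336.2500) / 2 = -336.33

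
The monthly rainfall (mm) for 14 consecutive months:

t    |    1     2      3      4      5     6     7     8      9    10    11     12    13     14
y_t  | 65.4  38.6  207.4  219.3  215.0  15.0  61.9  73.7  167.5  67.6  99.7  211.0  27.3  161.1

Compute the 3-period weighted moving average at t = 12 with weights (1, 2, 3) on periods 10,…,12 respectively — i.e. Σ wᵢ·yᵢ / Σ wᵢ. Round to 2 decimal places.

Weighted sum: 1·67.6 + 2·99.7 + 3·211.0 = 67.6 + 199.4 + 633.0 = 900.0
Weight total: 1 + 2 + 3 = 6
WMA = 900.0 / 6 = 150.00

150.00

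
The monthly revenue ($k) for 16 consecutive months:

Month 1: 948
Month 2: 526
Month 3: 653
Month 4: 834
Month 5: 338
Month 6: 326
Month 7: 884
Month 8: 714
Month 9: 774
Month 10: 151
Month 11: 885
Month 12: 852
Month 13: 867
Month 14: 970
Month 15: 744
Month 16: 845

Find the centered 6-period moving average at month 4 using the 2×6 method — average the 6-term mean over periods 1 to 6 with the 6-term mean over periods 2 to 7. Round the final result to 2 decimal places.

598.83

Sum over 1–6: 948 + 526 + 653 + 834 + 338 + 326 = 3625
Sum over 2–7: 526 + 653 + 834 + 338 + 326 + 884 = 3561
CMA at t=4 = (3625 + 3561) / (2·6) = 7186 / 12 = 598.83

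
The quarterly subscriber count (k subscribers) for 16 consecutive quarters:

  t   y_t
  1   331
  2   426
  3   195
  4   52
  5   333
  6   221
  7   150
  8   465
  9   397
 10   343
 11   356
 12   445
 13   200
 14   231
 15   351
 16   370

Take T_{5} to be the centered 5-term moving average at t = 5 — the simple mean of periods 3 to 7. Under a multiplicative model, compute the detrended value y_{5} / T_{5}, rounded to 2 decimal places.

1.75

Trend T_5 = (195 + 52 + 333 + 221 + 150) / 5 = 951/5 = 190.2000
Ratio to trend: 333 / 190.2000 = 1.75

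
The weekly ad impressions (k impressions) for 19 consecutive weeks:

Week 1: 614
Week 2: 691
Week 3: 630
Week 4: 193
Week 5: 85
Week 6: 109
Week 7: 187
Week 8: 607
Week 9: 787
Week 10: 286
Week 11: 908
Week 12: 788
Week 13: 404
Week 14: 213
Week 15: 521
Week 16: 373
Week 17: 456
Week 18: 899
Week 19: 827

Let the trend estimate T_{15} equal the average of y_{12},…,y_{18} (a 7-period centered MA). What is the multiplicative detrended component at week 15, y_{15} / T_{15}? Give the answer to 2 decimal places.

Trend T_15 = (788 + 404 + 213 + 521 + 373 + 456 + 899) / 7 = 3654/7 = 522.0000
Ratio to trend: 521 / 522.0000 = 1.00

1.00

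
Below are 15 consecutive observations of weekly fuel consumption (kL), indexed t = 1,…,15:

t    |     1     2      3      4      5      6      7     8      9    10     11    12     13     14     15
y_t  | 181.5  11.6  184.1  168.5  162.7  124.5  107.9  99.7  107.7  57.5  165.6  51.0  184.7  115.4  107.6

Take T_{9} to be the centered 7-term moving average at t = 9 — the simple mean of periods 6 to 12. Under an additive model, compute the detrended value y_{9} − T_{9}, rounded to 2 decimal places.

Trend T_9 = (124.5 + 107.9 + 99.7 + 107.7 + 57.5 + 165.6 + 51.0) / 7 = 713.9/7 = 101.9857
Detrended value: 107.7 − 101.9857 = 5.71

5.71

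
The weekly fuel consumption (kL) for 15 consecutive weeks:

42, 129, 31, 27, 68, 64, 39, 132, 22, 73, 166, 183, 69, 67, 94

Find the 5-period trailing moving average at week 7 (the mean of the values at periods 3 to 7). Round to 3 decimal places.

45.800

Sum of periods 3–7: 31 + 27 + 68 + 64 + 39 = 229
Divide by 5: 229 / 5 = 45.800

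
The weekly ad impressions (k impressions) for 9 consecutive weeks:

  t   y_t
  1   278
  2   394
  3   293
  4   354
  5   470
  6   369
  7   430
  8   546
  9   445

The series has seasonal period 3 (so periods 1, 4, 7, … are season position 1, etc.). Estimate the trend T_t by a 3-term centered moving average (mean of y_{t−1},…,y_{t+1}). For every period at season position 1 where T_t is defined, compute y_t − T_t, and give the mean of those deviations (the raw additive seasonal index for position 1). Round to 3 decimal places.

Season position 1 occurs at t = 4, 7 (where T_t is defined).
t=4: T_4 = 372.33333; y_4 − T_4 = 354 − 372.33333 = -18.33333
t=7: T_7 = 448.33333; y_7 − T_7 = 430 − 448.33333 = -18.33333
Mean deviation: (-18.33333 + -18.33333) / 2 = -18.333

-18.333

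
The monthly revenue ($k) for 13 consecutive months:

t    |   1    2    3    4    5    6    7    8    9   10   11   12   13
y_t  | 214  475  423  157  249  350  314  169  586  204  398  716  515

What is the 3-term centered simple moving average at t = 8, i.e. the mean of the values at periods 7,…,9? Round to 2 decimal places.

356.33

Sum of periods 7–9: 314 + 169 + 586 = 1069
Divide by 3: 1069 / 3 = 356.33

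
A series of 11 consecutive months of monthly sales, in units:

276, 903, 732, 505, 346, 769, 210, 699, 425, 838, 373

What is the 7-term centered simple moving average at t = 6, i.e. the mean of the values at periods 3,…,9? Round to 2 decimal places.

526.57

Sum of periods 3–9: 732 + 505 + 346 + 769 + 210 + 699 + 425 = 3686
Divide by 7: 3686 / 7 = 526.57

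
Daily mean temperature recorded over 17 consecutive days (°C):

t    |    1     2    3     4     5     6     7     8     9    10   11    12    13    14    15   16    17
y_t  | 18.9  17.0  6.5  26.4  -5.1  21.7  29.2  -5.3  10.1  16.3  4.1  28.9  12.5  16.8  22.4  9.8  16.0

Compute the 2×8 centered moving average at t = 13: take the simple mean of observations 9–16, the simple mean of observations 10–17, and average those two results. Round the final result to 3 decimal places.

Sum over 9–16: 10.1 + 16.3 + 4.1 + 28.9 + 12.5 + 16.8 + 22.4 + 9.8 = 120.9
Sum over 10–17: 16.3 + 4.1 + 28.9 + 12.5 + 16.8 + 22.4 + 9.8 + 16.0 = 126.8
CMA at t=13 = (120.9 + 126.8) / (2·8) = 247.7 / 16 = 15.481

15.481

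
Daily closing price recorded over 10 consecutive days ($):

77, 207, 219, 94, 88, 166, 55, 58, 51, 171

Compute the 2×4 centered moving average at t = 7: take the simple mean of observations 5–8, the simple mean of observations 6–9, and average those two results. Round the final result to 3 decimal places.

Sum over 5–8: 88 + 166 + 55 + 58 = 367
Sum over 6–9: 166 + 55 + 58 + 51 = 330
CMA at t=7 = (367 + 330) / (2·4) = 697 / 8 = 87.125

87.125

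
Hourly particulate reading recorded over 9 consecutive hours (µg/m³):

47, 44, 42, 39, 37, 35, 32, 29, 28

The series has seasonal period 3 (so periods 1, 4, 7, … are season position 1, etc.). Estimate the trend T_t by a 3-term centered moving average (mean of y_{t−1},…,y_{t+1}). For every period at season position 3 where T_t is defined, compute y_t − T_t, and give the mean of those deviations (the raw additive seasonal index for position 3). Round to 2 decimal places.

0.33

Season position 3 occurs at t = 3, 6 (where T_t is defined).
t=3: T_3 = 41.6667; y_3 − T_3 = 42 − 41.6667 = 0.3333
t=6: T_6 = 34.6667; y_6 − T_6 = 35 − 34.6667 = 0.3333
Mean deviation: (0.3333 + 0.3333) / 2 = 0.33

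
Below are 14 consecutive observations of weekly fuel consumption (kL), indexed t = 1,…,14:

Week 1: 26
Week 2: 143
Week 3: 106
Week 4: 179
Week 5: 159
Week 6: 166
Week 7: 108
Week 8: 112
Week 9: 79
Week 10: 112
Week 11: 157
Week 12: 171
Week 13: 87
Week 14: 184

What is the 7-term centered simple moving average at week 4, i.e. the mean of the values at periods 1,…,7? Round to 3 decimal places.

Sum of periods 1–7: 26 + 143 + 106 + 179 + 159 + 166 + 108 = 887
Divide by 7: 887 / 7 = 126.714

126.714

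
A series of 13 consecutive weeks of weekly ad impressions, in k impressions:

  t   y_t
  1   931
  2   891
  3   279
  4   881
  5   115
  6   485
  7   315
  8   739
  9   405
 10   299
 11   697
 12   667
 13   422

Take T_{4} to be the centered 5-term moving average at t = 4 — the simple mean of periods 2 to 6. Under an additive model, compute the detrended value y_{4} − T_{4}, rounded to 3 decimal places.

Trend T_4 = (891 + 279 + 881 + 115 + 485) / 5 = 2651/5 = 530.20000
Detrended value: 881 − 530.20000 = 350.800

350.800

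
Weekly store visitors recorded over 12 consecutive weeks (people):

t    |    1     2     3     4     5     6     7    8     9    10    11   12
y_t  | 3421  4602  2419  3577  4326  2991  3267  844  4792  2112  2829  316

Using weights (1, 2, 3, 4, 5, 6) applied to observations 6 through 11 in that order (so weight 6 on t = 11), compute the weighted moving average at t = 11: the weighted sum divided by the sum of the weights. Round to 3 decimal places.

2798.048

Weighted sum: 1·2991 + 2·3267 + 3·844 + 4·4792 + 5·2112 + 6·2829 = 2991 + 6534 + 2532 + 19168 + 10560 + 16974 = 58759
Weight total: 1 + 2 + 3 + 4 + 5 + 6 = 21
WMA = 58759 / 21 = 2798.048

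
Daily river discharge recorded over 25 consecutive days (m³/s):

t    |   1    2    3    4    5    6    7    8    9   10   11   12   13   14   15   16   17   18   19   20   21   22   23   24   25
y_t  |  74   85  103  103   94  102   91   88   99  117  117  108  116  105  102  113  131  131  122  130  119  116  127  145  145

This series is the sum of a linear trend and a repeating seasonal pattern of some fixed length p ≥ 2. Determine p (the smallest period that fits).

First differences y_{t+1} − y_t: 11, 18, 0, -9, 8, -11, -3, 11, 18, 0, -9, 8, -11, -3, 11, 18, …
The difference pattern repeats every 7 terms and not for any smaller step, so p = 7.

7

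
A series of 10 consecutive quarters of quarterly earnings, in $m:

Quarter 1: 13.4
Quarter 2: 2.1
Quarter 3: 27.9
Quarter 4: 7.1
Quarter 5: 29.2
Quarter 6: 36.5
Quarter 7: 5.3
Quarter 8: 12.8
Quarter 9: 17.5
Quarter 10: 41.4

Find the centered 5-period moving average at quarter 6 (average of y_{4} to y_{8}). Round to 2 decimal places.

18.18

Sum of periods 4–8: 7.1 + 29.2 + 36.5 + 5.3 + 12.8 = 90.9
Divide by 5: 90.9 / 5 = 18.18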